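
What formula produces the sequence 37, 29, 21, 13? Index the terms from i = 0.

Check differences: 29 - 37 = -8
21 - 29 = -8
Common difference d = -8.
First term a = 37.
Formula: S_i = 37 - 8*i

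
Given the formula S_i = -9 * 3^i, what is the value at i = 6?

S_6 = -9 * 3^6 = -9 * 729 = -6561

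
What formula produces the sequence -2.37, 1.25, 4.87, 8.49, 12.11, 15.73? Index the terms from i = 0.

Check differences: 1.25 - -2.37 = 3.62
4.87 - 1.25 = 3.62
Common difference d = 3.62.
First term a = -2.37.
Formula: S_i = -2.37 + 3.62*i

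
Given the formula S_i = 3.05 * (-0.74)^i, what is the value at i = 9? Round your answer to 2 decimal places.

S_9 = 3.05 * (-0.74)^9 ≈ 3.05 * -0.0665 ≈ -0.2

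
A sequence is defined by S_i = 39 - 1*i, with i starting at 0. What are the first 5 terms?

This is an arithmetic sequence.
i=0: S_0 = 39 + -1*0 = 39
i=1: S_1 = 39 + -1*1 = 38
i=2: S_2 = 39 + -1*2 = 37
i=3: S_3 = 39 + -1*3 = 36
i=4: S_4 = 39 + -1*4 = 35
The first 5 terms are: [39, 38, 37, 36, 35]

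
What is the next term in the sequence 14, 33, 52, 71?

Differences: 33 - 14 = 19
This is an arithmetic sequence with common difference d = 19.
Next term = 71 + 19 = 90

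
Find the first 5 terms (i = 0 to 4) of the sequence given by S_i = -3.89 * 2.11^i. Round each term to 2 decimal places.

This is a geometric sequence.
i=0: S_0 = -3.89 * 2.11^0 = -3.89
i=1: S_1 = -3.89 * 2.11^1 ≈ -8.21
i=2: S_2 = -3.89 * 2.11^2 ≈ -17.32
i=3: S_3 = -3.89 * 2.11^3 ≈ -36.54
i=4: S_4 = -3.89 * 2.11^4 ≈ -77.1
The first 5 terms are: [-3.89, -8.21, -17.32, -36.54, -77.1]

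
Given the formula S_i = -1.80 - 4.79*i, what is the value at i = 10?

S_10 = -1.8 + -4.79*10 = -1.8 + -47.9 = -49.7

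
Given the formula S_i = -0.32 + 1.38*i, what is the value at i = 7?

S_7 = -0.32 + 1.38*7 = -0.32 + 9.66 = 9.34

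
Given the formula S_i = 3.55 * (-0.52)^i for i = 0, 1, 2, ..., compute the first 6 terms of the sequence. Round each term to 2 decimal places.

This is a geometric sequence.
i=0: S_0 = 3.55 * (-0.52)^0 = 3.55
i=1: S_1 = 3.55 * (-0.52)^1 ≈ -1.85
i=2: S_2 = 3.55 * (-0.52)^2 ≈ 0.96
i=3: S_3 = 3.55 * (-0.52)^3 ≈ -0.5
i=4: S_4 = 3.55 * (-0.52)^4 ≈ 0.26
i=5: S_5 = 3.55 * (-0.52)^5 ≈ -0.13
The first 6 terms are: [3.55, -1.85, 0.96, -0.5, 0.26, -0.13]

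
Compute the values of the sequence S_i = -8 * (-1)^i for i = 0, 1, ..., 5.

This is a geometric sequence.
i=0: S_0 = -8 * (-1)^0 = -8
i=1: S_1 = -8 * (-1)^1 = 8
i=2: S_2 = -8 * (-1)^2 = -8
i=3: S_3 = -8 * (-1)^3 = 8
i=4: S_4 = -8 * (-1)^4 = -8
i=5: S_5 = -8 * (-1)^5 = 8
The first 6 terms are: [-8, 8, -8, 8, -8, 8]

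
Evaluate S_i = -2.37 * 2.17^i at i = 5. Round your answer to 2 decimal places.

S_5 = -2.37 * 2.17^5 ≈ -2.37 * 48.117 ≈ -114.04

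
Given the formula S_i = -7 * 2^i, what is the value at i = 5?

S_5 = -7 * 2^5 = -7 * 32 = -224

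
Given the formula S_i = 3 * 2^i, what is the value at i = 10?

S_10 = 3 * 2^10 = 3 * 1024 = 3072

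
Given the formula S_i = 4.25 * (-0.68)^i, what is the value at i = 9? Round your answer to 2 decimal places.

S_9 = 4.25 * (-0.68)^9 ≈ 4.25 * -0.0311 ≈ -0.13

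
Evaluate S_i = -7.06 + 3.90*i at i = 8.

S_8 = -7.06 + 3.9*8 = -7.06 + 31.2 = 24.14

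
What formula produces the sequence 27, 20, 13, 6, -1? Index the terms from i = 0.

Check differences: 20 - 27 = -7
13 - 20 = -7
Common difference d = -7.
First term a = 27.
Formula: S_i = 27 - 7*i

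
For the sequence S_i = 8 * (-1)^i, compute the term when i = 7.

S_7 = 8 * (-1)^7 = 8 * -1 = -8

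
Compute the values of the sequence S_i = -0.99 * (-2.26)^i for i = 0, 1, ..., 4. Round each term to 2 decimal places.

This is a geometric sequence.
i=0: S_0 = -0.99 * (-2.26)^0 = -0.99
i=1: S_1 = -0.99 * (-2.26)^1 ≈ 2.24
i=2: S_2 = -0.99 * (-2.26)^2 ≈ -5.06
i=3: S_3 = -0.99 * (-2.26)^3 ≈ 11.43
i=4: S_4 = -0.99 * (-2.26)^4 ≈ -25.83
The first 5 terms are: [-0.99, 2.24, -5.06, 11.43, -25.83]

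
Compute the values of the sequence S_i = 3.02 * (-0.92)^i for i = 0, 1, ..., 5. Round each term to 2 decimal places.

This is a geometric sequence.
i=0: S_0 = 3.02 * (-0.92)^0 = 3.02
i=1: S_1 = 3.02 * (-0.92)^1 ≈ -2.78
i=2: S_2 = 3.02 * (-0.92)^2 ≈ 2.56
i=3: S_3 = 3.02 * (-0.92)^3 ≈ -2.35
i=4: S_4 = 3.02 * (-0.92)^4 ≈ 2.16
i=5: S_5 = 3.02 * (-0.92)^5 ≈ -1.99
The first 6 terms are: [3.02, -2.78, 2.56, -2.35, 2.16, -1.99]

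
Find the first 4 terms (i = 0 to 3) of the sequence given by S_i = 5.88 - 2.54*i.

This is an arithmetic sequence.
i=0: S_0 = 5.88 + -2.54*0 = 5.88
i=1: S_1 = 5.88 + -2.54*1 = 3.34
i=2: S_2 = 5.88 + -2.54*2 = 0.8
i=3: S_3 = 5.88 + -2.54*3 = -1.74
The first 4 terms are: [5.88, 3.34, 0.8, -1.74]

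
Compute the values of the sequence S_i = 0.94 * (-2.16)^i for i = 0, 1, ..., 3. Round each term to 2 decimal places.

This is a geometric sequence.
i=0: S_0 = 0.94 * (-2.16)^0 = 0.94
i=1: S_1 = 0.94 * (-2.16)^1 ≈ -2.03
i=2: S_2 = 0.94 * (-2.16)^2 ≈ 4.39
i=3: S_3 = 0.94 * (-2.16)^3 ≈ -9.47
The first 4 terms are: [0.94, -2.03, 4.39, -9.47]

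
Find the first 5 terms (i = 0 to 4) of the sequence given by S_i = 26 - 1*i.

This is an arithmetic sequence.
i=0: S_0 = 26 + -1*0 = 26
i=1: S_1 = 26 + -1*1 = 25
i=2: S_2 = 26 + -1*2 = 24
i=3: S_3 = 26 + -1*3 = 23
i=4: S_4 = 26 + -1*4 = 22
The first 5 terms are: [26, 25, 24, 23, 22]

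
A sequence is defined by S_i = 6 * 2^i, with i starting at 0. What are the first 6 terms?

This is a geometric sequence.
i=0: S_0 = 6 * 2^0 = 6
i=1: S_1 = 6 * 2^1 = 12
i=2: S_2 = 6 * 2^2 = 24
i=3: S_3 = 6 * 2^3 = 48
i=4: S_4 = 6 * 2^4 = 96
i=5: S_5 = 6 * 2^5 = 192
The first 6 terms are: [6, 12, 24, 48, 96, 192]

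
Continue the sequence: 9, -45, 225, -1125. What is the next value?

Ratios: -45 / 9 = -5.0
This is a geometric sequence with common ratio r = -5.
Next term = -1125 * -5 = 5625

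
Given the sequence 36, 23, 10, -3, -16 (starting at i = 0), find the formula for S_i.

Check differences: 23 - 36 = -13
10 - 23 = -13
Common difference d = -13.
First term a = 36.
Formula: S_i = 36 - 13*i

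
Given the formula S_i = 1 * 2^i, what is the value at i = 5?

S_5 = 1 * 2^5 = 1 * 32 = 32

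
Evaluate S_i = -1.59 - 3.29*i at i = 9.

S_9 = -1.59 + -3.29*9 = -1.59 + -29.61 = -31.2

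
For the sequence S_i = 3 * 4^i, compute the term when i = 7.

S_7 = 3 * 4^7 = 3 * 16384 = 49152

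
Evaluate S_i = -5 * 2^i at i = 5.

S_5 = -5 * 2^5 = -5 * 32 = -160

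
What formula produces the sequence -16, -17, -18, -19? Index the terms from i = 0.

Check differences: -17 - -16 = -1
-18 - -17 = -1
Common difference d = -1.
First term a = -16.
Formula: S_i = -16 - 1*i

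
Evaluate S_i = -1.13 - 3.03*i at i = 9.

S_9 = -1.13 + -3.03*9 = -1.13 + -27.27 = -28.4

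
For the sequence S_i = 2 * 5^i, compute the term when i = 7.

S_7 = 2 * 5^7 = 2 * 78125 = 156250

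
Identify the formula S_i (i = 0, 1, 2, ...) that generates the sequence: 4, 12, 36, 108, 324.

Check ratios: 12 / 4 = 3.0
Common ratio r = 3.
First term a = 4.
Formula: S_i = 4 * 3^i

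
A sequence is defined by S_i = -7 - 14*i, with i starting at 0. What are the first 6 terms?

This is an arithmetic sequence.
i=0: S_0 = -7 + -14*0 = -7
i=1: S_1 = -7 + -14*1 = -21
i=2: S_2 = -7 + -14*2 = -35
i=3: S_3 = -7 + -14*3 = -49
i=4: S_4 = -7 + -14*4 = -63
i=5: S_5 = -7 + -14*5 = -77
The first 6 terms are: [-7, -21, -35, -49, -63, -77]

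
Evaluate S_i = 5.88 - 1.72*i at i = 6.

S_6 = 5.88 + -1.72*6 = 5.88 + -10.32 = -4.44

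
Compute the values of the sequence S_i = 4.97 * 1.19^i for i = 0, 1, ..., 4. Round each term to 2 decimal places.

This is a geometric sequence.
i=0: S_0 = 4.97 * 1.19^0 = 4.97
i=1: S_1 = 4.97 * 1.19^1 ≈ 5.91
i=2: S_2 = 4.97 * 1.19^2 ≈ 7.04
i=3: S_3 = 4.97 * 1.19^3 ≈ 8.38
i=4: S_4 = 4.97 * 1.19^4 ≈ 9.97
The first 5 terms are: [4.97, 5.91, 7.04, 8.38, 9.97]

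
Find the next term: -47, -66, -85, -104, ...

Differences: -66 - -47 = -19
This is an arithmetic sequence with common difference d = -19.
Next term = -104 + -19 = -123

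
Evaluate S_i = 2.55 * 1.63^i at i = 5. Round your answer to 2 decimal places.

S_5 = 2.55 * 1.63^5 ≈ 2.55 * 11.5064 ≈ 29.34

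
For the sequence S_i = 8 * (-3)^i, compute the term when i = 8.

S_8 = 8 * (-3)^8 = 8 * 6561 = 52488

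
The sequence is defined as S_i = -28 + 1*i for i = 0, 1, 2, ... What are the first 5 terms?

This is an arithmetic sequence.
i=0: S_0 = -28 + 1*0 = -28
i=1: S_1 = -28 + 1*1 = -27
i=2: S_2 = -28 + 1*2 = -26
i=3: S_3 = -28 + 1*3 = -25
i=4: S_4 = -28 + 1*4 = -24
The first 5 terms are: [-28, -27, -26, -25, -24]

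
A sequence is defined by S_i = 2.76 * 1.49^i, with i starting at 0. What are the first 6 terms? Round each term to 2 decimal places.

This is a geometric sequence.
i=0: S_0 = 2.76 * 1.49^0 = 2.76
i=1: S_1 = 2.76 * 1.49^1 ≈ 4.11
i=2: S_2 = 2.76 * 1.49^2 ≈ 6.13
i=3: S_3 = 2.76 * 1.49^3 ≈ 9.13
i=4: S_4 = 2.76 * 1.49^4 ≈ 13.6
i=5: S_5 = 2.76 * 1.49^5 ≈ 20.27
The first 6 terms are: [2.76, 4.11, 6.13, 9.13, 13.6, 20.27]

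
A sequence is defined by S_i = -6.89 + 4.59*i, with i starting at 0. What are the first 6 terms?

This is an arithmetic sequence.
i=0: S_0 = -6.89 + 4.59*0 = -6.89
i=1: S_1 = -6.89 + 4.59*1 = -2.3
i=2: S_2 = -6.89 + 4.59*2 = 2.29
i=3: S_3 = -6.89 + 4.59*3 = 6.88
i=4: S_4 = -6.89 + 4.59*4 = 11.47
i=5: S_5 = -6.89 + 4.59*5 = 16.06
The first 6 terms are: [-6.89, -2.3, 2.29, 6.88, 11.47, 16.06]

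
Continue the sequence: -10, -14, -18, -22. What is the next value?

Differences: -14 - -10 = -4
This is an arithmetic sequence with common difference d = -4.
Next term = -22 + -4 = -26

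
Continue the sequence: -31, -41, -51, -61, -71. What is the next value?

Differences: -41 - -31 = -10
This is an arithmetic sequence with common difference d = -10.
Next term = -71 + -10 = -81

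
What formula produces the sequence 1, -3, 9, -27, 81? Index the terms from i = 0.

Check ratios: -3 / 1 = -3.0
Common ratio r = -3.
First term a = 1.
Formula: S_i = 1 * (-3)^i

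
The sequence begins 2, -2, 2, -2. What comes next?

Ratios: -2 / 2 = -1.0
This is a geometric sequence with common ratio r = -1.
Next term = -2 * -1 = 2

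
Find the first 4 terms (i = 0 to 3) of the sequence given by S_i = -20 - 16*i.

This is an arithmetic sequence.
i=0: S_0 = -20 + -16*0 = -20
i=1: S_1 = -20 + -16*1 = -36
i=2: S_2 = -20 + -16*2 = -52
i=3: S_3 = -20 + -16*3 = -68
The first 4 terms are: [-20, -36, -52, -68]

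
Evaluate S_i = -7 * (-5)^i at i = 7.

S_7 = -7 * (-5)^7 = -7 * -78125 = 546875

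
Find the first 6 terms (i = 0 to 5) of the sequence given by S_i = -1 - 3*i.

This is an arithmetic sequence.
i=0: S_0 = -1 + -3*0 = -1
i=1: S_1 = -1 + -3*1 = -4
i=2: S_2 = -1 + -3*2 = -7
i=3: S_3 = -1 + -3*3 = -10
i=4: S_4 = -1 + -3*4 = -13
i=5: S_5 = -1 + -3*5 = -16
The first 6 terms are: [-1, -4, -7, -10, -13, -16]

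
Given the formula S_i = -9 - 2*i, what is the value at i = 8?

S_8 = -9 + -2*8 = -9 + -16 = -25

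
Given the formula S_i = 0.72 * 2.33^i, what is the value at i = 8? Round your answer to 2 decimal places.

S_8 = 0.72 * 2.33^8 ≈ 0.72 * 868.6551 ≈ 625.43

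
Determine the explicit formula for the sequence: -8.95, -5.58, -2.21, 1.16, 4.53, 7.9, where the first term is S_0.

Check differences: -5.58 - -8.95 = 3.37
-2.21 - -5.58 = 3.37
Common difference d = 3.37.
First term a = -8.95.
Formula: S_i = -8.95 + 3.37*i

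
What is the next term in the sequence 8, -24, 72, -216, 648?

Ratios: -24 / 8 = -3.0
This is a geometric sequence with common ratio r = -3.
Next term = 648 * -3 = -1944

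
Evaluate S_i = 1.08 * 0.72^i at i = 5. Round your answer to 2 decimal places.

S_5 = 1.08 * 0.72^5 ≈ 1.08 * 0.1935 ≈ 0.21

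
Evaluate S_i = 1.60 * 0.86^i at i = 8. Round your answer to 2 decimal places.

S_8 = 1.6 * 0.86^8 ≈ 1.6 * 0.2992 ≈ 0.48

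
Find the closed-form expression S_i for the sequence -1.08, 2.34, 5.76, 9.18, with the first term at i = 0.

Check differences: 2.34 - -1.08 = 3.42
5.76 - 2.34 = 3.42
Common difference d = 3.42.
First term a = -1.08.
Formula: S_i = -1.08 + 3.42*i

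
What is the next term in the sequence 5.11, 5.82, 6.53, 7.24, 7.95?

Differences: 5.82 - 5.11 = 0.71
This is an arithmetic sequence with common difference d = 0.71.
Next term = 7.95 + 0.71 = 8.66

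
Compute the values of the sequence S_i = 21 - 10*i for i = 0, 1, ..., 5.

This is an arithmetic sequence.
i=0: S_0 = 21 + -10*0 = 21
i=1: S_1 = 21 + -10*1 = 11
i=2: S_2 = 21 + -10*2 = 1
i=3: S_3 = 21 + -10*3 = -9
i=4: S_4 = 21 + -10*4 = -19
i=5: S_5 = 21 + -10*5 = -29
The first 6 terms are: [21, 11, 1, -9, -19, -29]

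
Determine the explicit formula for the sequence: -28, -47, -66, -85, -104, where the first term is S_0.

Check differences: -47 - -28 = -19
-66 - -47 = -19
Common difference d = -19.
First term a = -28.
Formula: S_i = -28 - 19*i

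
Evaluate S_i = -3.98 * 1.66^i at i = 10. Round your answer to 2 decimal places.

S_10 = -3.98 * 1.66^10 ≈ -3.98 * 158.8843 ≈ -632.36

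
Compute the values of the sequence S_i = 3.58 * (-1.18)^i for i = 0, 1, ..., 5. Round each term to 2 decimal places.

This is a geometric sequence.
i=0: S_0 = 3.58 * (-1.18)^0 = 3.58
i=1: S_1 = 3.58 * (-1.18)^1 ≈ -4.22
i=2: S_2 = 3.58 * (-1.18)^2 ≈ 4.98
i=3: S_3 = 3.58 * (-1.18)^3 ≈ -5.88
i=4: S_4 = 3.58 * (-1.18)^4 ≈ 6.94
i=5: S_5 = 3.58 * (-1.18)^5 ≈ -8.19
The first 6 terms are: [3.58, -4.22, 4.98, -5.88, 6.94, -8.19]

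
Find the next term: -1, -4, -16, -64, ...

Ratios: -4 / -1 = 4.0
This is a geometric sequence with common ratio r = 4.
Next term = -64 * 4 = -256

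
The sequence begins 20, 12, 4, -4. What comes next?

Differences: 12 - 20 = -8
This is an arithmetic sequence with common difference d = -8.
Next term = -4 + -8 = -12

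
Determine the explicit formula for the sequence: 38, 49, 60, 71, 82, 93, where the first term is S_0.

Check differences: 49 - 38 = 11
60 - 49 = 11
Common difference d = 11.
First term a = 38.
Formula: S_i = 38 + 11*i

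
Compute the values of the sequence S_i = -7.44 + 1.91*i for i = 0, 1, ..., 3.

This is an arithmetic sequence.
i=0: S_0 = -7.44 + 1.91*0 = -7.44
i=1: S_1 = -7.44 + 1.91*1 = -5.53
i=2: S_2 = -7.44 + 1.91*2 = -3.62
i=3: S_3 = -7.44 + 1.91*3 = -1.71
The first 4 terms are: [-7.44, -5.53, -3.62, -1.71]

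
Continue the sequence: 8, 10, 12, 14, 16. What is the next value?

Differences: 10 - 8 = 2
This is an arithmetic sequence with common difference d = 2.
Next term = 16 + 2 = 18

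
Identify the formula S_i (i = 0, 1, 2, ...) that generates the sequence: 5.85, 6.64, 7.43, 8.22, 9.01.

Check differences: 6.64 - 5.85 = 0.79
7.43 - 6.64 = 0.79
Common difference d = 0.79.
First term a = 5.85.
Formula: S_i = 5.85 + 0.79*i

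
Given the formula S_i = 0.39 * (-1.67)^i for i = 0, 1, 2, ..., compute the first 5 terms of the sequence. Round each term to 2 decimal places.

This is a geometric sequence.
i=0: S_0 = 0.39 * (-1.67)^0 = 0.39
i=1: S_1 = 0.39 * (-1.67)^1 ≈ -0.65
i=2: S_2 = 0.39 * (-1.67)^2 ≈ 1.09
i=3: S_3 = 0.39 * (-1.67)^3 ≈ -1.82
i=4: S_4 = 0.39 * (-1.67)^4 ≈ 3.03
The first 5 terms are: [0.39, -0.65, 1.09, -1.82, 3.03]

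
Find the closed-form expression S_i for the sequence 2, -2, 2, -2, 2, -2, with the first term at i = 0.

Check ratios: -2 / 2 = -1.0
Common ratio r = -1.
First term a = 2.
Formula: S_i = 2 * (-1)^i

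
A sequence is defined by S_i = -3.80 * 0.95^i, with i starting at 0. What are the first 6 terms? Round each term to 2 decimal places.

This is a geometric sequence.
i=0: S_0 = -3.8 * 0.95^0 = -3.8
i=1: S_1 = -3.8 * 0.95^1 = -3.61
i=2: S_2 = -3.8 * 0.95^2 ≈ -3.43
i=3: S_3 = -3.8 * 0.95^3 ≈ -3.26
i=4: S_4 = -3.8 * 0.95^4 ≈ -3.1
i=5: S_5 = -3.8 * 0.95^5 ≈ -2.94
The first 6 terms are: [-3.8, -3.61, -3.43, -3.26, -3.1, -2.94]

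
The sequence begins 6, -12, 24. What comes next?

Ratios: -12 / 6 = -2.0
This is a geometric sequence with common ratio r = -2.
Next term = 24 * -2 = -48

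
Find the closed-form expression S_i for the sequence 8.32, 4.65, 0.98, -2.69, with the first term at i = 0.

Check differences: 4.65 - 8.32 = -3.67
0.98 - 4.65 = -3.67
Common difference d = -3.67.
First term a = 8.32.
Formula: S_i = 8.32 - 3.67*i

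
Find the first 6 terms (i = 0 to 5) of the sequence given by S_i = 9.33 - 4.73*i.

This is an arithmetic sequence.
i=0: S_0 = 9.33 + -4.73*0 = 9.33
i=1: S_1 = 9.33 + -4.73*1 = 4.6
i=2: S_2 = 9.33 + -4.73*2 = -0.13
i=3: S_3 = 9.33 + -4.73*3 = -4.86
i=4: S_4 = 9.33 + -4.73*4 = -9.59
i=5: S_5 = 9.33 + -4.73*5 = -14.32
The first 6 terms are: [9.33, 4.6, -0.13, -4.86, -9.59, -14.32]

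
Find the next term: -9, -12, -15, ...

Differences: -12 - -9 = -3
This is an arithmetic sequence with common difference d = -3.
Next term = -15 + -3 = -18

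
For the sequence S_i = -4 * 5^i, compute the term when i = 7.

S_7 = -4 * 5^7 = -4 * 78125 = -312500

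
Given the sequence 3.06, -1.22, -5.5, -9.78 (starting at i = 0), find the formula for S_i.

Check differences: -1.22 - 3.06 = -4.28
-5.5 - -1.22 = -4.28
Common difference d = -4.28.
First term a = 3.06.
Formula: S_i = 3.06 - 4.28*i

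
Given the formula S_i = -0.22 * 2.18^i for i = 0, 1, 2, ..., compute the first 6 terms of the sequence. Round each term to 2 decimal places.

This is a geometric sequence.
i=0: S_0 = -0.22 * 2.18^0 = -0.22
i=1: S_1 = -0.22 * 2.18^1 ≈ -0.48
i=2: S_2 = -0.22 * 2.18^2 ≈ -1.05
i=3: S_3 = -0.22 * 2.18^3 ≈ -2.28
i=4: S_4 = -0.22 * 2.18^4 ≈ -4.97
i=5: S_5 = -0.22 * 2.18^5 ≈ -10.83
The first 6 terms are: [-0.22, -0.48, -1.05, -2.28, -4.97, -10.83]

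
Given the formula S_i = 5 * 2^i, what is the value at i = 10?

S_10 = 5 * 2^10 = 5 * 1024 = 5120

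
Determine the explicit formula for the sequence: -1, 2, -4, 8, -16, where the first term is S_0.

Check ratios: 2 / -1 = -2.0
Common ratio r = -2.
First term a = -1.
Formula: S_i = -1 * (-2)^i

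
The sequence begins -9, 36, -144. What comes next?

Ratios: 36 / -9 = -4.0
This is a geometric sequence with common ratio r = -4.
Next term = -144 * -4 = 576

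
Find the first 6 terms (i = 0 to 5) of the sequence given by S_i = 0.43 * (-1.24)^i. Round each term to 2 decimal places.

This is a geometric sequence.
i=0: S_0 = 0.43 * (-1.24)^0 = 0.43
i=1: S_1 = 0.43 * (-1.24)^1 ≈ -0.53
i=2: S_2 = 0.43 * (-1.24)^2 ≈ 0.66
i=3: S_3 = 0.43 * (-1.24)^3 ≈ -0.82
i=4: S_4 = 0.43 * (-1.24)^4 ≈ 1.02
i=5: S_5 = 0.43 * (-1.24)^5 ≈ -1.26
The first 6 terms are: [0.43, -0.53, 0.66, -0.82, 1.02, -1.26]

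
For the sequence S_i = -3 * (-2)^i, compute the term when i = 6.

S_6 = -3 * (-2)^6 = -3 * 64 = -192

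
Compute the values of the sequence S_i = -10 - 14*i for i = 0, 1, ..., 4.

This is an arithmetic sequence.
i=0: S_0 = -10 + -14*0 = -10
i=1: S_1 = -10 + -14*1 = -24
i=2: S_2 = -10 + -14*2 = -38
i=3: S_3 = -10 + -14*3 = -52
i=4: S_4 = -10 + -14*4 = -66
The first 5 terms are: [-10, -24, -38, -52, -66]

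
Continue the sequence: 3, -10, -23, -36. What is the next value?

Differences: -10 - 3 = -13
This is an arithmetic sequence with common difference d = -13.
Next term = -36 + -13 = -49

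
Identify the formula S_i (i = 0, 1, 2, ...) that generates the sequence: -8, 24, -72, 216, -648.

Check ratios: 24 / -8 = -3.0
Common ratio r = -3.
First term a = -8.
Formula: S_i = -8 * (-3)^i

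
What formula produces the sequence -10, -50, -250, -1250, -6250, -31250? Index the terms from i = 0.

Check ratios: -50 / -10 = 5.0
Common ratio r = 5.
First term a = -10.
Formula: S_i = -10 * 5^i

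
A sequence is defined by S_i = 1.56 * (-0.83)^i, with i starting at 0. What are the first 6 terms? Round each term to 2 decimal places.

This is a geometric sequence.
i=0: S_0 = 1.56 * (-0.83)^0 = 1.56
i=1: S_1 = 1.56 * (-0.83)^1 ≈ -1.29
i=2: S_2 = 1.56 * (-0.83)^2 ≈ 1.07
i=3: S_3 = 1.56 * (-0.83)^3 ≈ -0.89
i=4: S_4 = 1.56 * (-0.83)^4 ≈ 0.74
i=5: S_5 = 1.56 * (-0.83)^5 ≈ -0.61
The first 6 terms are: [1.56, -1.29, 1.07, -0.89, 0.74, -0.61]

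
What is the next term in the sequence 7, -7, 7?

Ratios: -7 / 7 = -1.0
This is a geometric sequence with common ratio r = -1.
Next term = 7 * -1 = -7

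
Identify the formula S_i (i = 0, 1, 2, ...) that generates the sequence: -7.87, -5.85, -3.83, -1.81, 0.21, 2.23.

Check differences: -5.85 - -7.87 = 2.02
-3.83 - -5.85 = 2.02
Common difference d = 2.02.
First term a = -7.87.
Formula: S_i = -7.87 + 2.02*i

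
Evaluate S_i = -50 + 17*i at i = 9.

S_9 = -50 + 17*9 = -50 + 153 = 103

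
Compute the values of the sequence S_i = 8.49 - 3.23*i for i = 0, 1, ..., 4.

This is an arithmetic sequence.
i=0: S_0 = 8.49 + -3.23*0 = 8.49
i=1: S_1 = 8.49 + -3.23*1 = 5.26
i=2: S_2 = 8.49 + -3.23*2 = 2.03
i=3: S_3 = 8.49 + -3.23*3 = -1.2
i=4: S_4 = 8.49 + -3.23*4 = -4.43
The first 5 terms are: [8.49, 5.26, 2.03, -1.2, -4.43]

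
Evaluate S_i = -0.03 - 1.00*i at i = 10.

S_10 = -0.03 + -1.0*10 = -0.03 + -10.0 = -10.03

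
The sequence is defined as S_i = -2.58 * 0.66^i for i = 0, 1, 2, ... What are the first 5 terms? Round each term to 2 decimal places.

This is a geometric sequence.
i=0: S_0 = -2.58 * 0.66^0 = -2.58
i=1: S_1 = -2.58 * 0.66^1 ≈ -1.7
i=2: S_2 = -2.58 * 0.66^2 ≈ -1.12
i=3: S_3 = -2.58 * 0.66^3 ≈ -0.74
i=4: S_4 = -2.58 * 0.66^4 ≈ -0.49
The first 5 terms are: [-2.58, -1.7, -1.12, -0.74, -0.49]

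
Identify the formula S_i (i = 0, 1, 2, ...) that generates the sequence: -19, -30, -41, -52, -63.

Check differences: -30 - -19 = -11
-41 - -30 = -11
Common difference d = -11.
First term a = -19.
Formula: S_i = -19 - 11*i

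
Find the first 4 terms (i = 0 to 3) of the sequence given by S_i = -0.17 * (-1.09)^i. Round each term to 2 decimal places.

This is a geometric sequence.
i=0: S_0 = -0.17 * (-1.09)^0 = -0.17
i=1: S_1 = -0.17 * (-1.09)^1 ≈ 0.19
i=2: S_2 = -0.17 * (-1.09)^2 ≈ -0.2
i=3: S_3 = -0.17 * (-1.09)^3 ≈ 0.22
The first 4 terms are: [-0.17, 0.19, -0.2, 0.22]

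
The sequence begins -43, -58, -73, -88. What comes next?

Differences: -58 - -43 = -15
This is an arithmetic sequence with common difference d = -15.
Next term = -88 + -15 = -103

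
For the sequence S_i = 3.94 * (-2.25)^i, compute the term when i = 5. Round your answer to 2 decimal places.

S_5 = 3.94 * (-2.25)^5 ≈ 3.94 * -57.665 ≈ -227.2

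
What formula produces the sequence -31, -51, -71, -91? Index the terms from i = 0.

Check differences: -51 - -31 = -20
-71 - -51 = -20
Common difference d = -20.
First term a = -31.
Formula: S_i = -31 - 20*i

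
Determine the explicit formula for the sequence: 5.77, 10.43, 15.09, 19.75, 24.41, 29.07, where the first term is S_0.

Check differences: 10.43 - 5.77 = 4.66
15.09 - 10.43 = 4.66
Common difference d = 4.66.
First term a = 5.77.
Formula: S_i = 5.77 + 4.66*i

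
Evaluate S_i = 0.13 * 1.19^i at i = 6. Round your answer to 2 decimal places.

S_6 = 0.13 * 1.19^6 ≈ 0.13 * 2.8398 ≈ 0.37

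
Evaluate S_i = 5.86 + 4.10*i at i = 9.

S_9 = 5.86 + 4.1*9 = 5.86 + 36.9 = 42.76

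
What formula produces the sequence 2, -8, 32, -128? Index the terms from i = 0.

Check ratios: -8 / 2 = -4.0
Common ratio r = -4.
First term a = 2.
Formula: S_i = 2 * (-4)^i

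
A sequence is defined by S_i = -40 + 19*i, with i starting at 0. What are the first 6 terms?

This is an arithmetic sequence.
i=0: S_0 = -40 + 19*0 = -40
i=1: S_1 = -40 + 19*1 = -21
i=2: S_2 = -40 + 19*2 = -2
i=3: S_3 = -40 + 19*3 = 17
i=4: S_4 = -40 + 19*4 = 36
i=5: S_5 = -40 + 19*5 = 55
The first 6 terms are: [-40, -21, -2, 17, 36, 55]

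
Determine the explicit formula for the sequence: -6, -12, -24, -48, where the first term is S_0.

Check ratios: -12 / -6 = 2.0
Common ratio r = 2.
First term a = -6.
Formula: S_i = -6 * 2^i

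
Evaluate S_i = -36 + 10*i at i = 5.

S_5 = -36 + 10*5 = -36 + 50 = 14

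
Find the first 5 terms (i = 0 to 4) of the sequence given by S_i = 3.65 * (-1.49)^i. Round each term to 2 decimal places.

This is a geometric sequence.
i=0: S_0 = 3.65 * (-1.49)^0 = 3.65
i=1: S_1 = 3.65 * (-1.49)^1 ≈ -5.44
i=2: S_2 = 3.65 * (-1.49)^2 ≈ 8.1
i=3: S_3 = 3.65 * (-1.49)^3 ≈ -12.07
i=4: S_4 = 3.65 * (-1.49)^4 ≈ 17.99
The first 5 terms are: [3.65, -5.44, 8.1, -12.07, 17.99]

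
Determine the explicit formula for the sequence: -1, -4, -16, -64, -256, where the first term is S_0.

Check ratios: -4 / -1 = 4.0
Common ratio r = 4.
First term a = -1.
Formula: S_i = -1 * 4^i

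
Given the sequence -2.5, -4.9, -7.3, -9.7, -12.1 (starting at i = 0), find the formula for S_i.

Check differences: -4.9 - -2.5 = -2.4
-7.3 - -4.9 = -2.4
Common difference d = -2.4.
First term a = -2.5.
Formula: S_i = -2.50 - 2.40*i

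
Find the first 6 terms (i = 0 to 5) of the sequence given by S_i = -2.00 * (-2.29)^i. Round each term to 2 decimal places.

This is a geometric sequence.
i=0: S_0 = -2.0 * (-2.29)^0 = -2.0
i=1: S_1 = -2.0 * (-2.29)^1 = 4.58
i=2: S_2 = -2.0 * (-2.29)^2 ≈ -10.49
i=3: S_3 = -2.0 * (-2.29)^3 ≈ 24.02
i=4: S_4 = -2.0 * (-2.29)^4 ≈ -55.0
i=5: S_5 = -2.0 * (-2.29)^5 ≈ 125.95
The first 6 terms are: [-2.0, 4.58, -10.49, 24.02, -55.0, 125.95]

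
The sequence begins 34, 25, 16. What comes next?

Differences: 25 - 34 = -9
This is an arithmetic sequence with common difference d = -9.
Next term = 16 + -9 = 7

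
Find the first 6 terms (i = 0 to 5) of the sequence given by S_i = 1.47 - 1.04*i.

This is an arithmetic sequence.
i=0: S_0 = 1.47 + -1.04*0 = 1.47
i=1: S_1 = 1.47 + -1.04*1 = 0.43
i=2: S_2 = 1.47 + -1.04*2 = -0.61
i=3: S_3 = 1.47 + -1.04*3 = -1.65
i=4: S_4 = 1.47 + -1.04*4 = -2.69
i=5: S_5 = 1.47 + -1.04*5 = -3.73
The first 6 terms are: [1.47, 0.43, -0.61, -1.65, -2.69, -3.73]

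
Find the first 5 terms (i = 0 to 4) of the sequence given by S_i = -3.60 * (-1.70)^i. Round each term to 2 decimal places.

This is a geometric sequence.
i=0: S_0 = -3.6 * (-1.7)^0 = -3.6
i=1: S_1 = -3.6 * (-1.7)^1 = 6.12
i=2: S_2 = -3.6 * (-1.7)^2 ≈ -10.4
i=3: S_3 = -3.6 * (-1.7)^3 ≈ 17.69
i=4: S_4 = -3.6 * (-1.7)^4 ≈ -30.07
The first 5 terms are: [-3.6, 6.12, -10.4, 17.69, -30.07]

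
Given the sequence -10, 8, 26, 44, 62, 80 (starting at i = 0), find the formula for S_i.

Check differences: 8 - -10 = 18
26 - 8 = 18
Common difference d = 18.
First term a = -10.
Formula: S_i = -10 + 18*i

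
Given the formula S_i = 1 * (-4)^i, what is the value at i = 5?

S_5 = 1 * (-4)^5 = 1 * -1024 = -1024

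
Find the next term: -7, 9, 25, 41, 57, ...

Differences: 9 - -7 = 16
This is an arithmetic sequence with common difference d = 16.
Next term = 57 + 16 = 73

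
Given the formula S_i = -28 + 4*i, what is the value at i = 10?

S_10 = -28 + 4*10 = -28 + 40 = 12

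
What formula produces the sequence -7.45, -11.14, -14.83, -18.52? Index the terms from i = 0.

Check differences: -11.14 - -7.45 = -3.69
-14.83 - -11.14 = -3.69
Common difference d = -3.69.
First term a = -7.45.
Formula: S_i = -7.45 - 3.69*i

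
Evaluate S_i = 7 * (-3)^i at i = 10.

S_10 = 7 * (-3)^10 = 7 * 59049 = 413343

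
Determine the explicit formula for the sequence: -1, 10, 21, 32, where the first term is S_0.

Check differences: 10 - -1 = 11
21 - 10 = 11
Common difference d = 11.
First term a = -1.
Formula: S_i = -1 + 11*i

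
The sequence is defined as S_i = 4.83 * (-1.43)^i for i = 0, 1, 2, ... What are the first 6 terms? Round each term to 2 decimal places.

This is a geometric sequence.
i=0: S_0 = 4.83 * (-1.43)^0 = 4.83
i=1: S_1 = 4.83 * (-1.43)^1 ≈ -6.91
i=2: S_2 = 4.83 * (-1.43)^2 ≈ 9.88
i=3: S_3 = 4.83 * (-1.43)^3 ≈ -14.12
i=4: S_4 = 4.83 * (-1.43)^4 ≈ 20.2
i=5: S_5 = 4.83 * (-1.43)^5 ≈ -28.88
The first 6 terms are: [4.83, -6.91, 9.88, -14.12, 20.2, -28.88]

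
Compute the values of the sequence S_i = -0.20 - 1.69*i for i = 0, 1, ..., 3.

This is an arithmetic sequence.
i=0: S_0 = -0.2 + -1.69*0 = -0.2
i=1: S_1 = -0.2 + -1.69*1 = -1.89
i=2: S_2 = -0.2 + -1.69*2 = -3.58
i=3: S_3 = -0.2 + -1.69*3 = -5.27
The first 4 terms are: [-0.2, -1.89, -3.58, -5.27]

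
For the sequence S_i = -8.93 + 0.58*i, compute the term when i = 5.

S_5 = -8.93 + 0.58*5 = -8.93 + 2.9 = -6.03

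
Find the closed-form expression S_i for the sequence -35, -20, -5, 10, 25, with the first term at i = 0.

Check differences: -20 - -35 = 15
-5 - -20 = 15
Common difference d = 15.
First term a = -35.
Formula: S_i = -35 + 15*i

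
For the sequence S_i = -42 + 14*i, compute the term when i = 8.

S_8 = -42 + 14*8 = -42 + 112 = 70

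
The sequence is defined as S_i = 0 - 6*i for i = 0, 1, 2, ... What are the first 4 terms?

This is an arithmetic sequence.
i=0: S_0 = 0 + -6*0 = 0
i=1: S_1 = 0 + -6*1 = -6
i=2: S_2 = 0 + -6*2 = -12
i=3: S_3 = 0 + -6*3 = -18
The first 4 terms are: [0, -6, -12, -18]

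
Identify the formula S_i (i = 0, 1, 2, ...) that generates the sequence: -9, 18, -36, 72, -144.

Check ratios: 18 / -9 = -2.0
Common ratio r = -2.
First term a = -9.
Formula: S_i = -9 * (-2)^i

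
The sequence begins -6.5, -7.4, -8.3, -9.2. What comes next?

Differences: -7.4 - -6.5 = -0.9
This is an arithmetic sequence with common difference d = -0.9.
Next term = -9.2 + -0.9 = -10.1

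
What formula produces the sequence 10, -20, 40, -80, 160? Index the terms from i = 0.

Check ratios: -20 / 10 = -2.0
Common ratio r = -2.
First term a = 10.
Formula: S_i = 10 * (-2)^i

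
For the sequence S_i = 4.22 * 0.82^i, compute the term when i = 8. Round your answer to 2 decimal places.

S_8 = 4.22 * 0.82^8 ≈ 4.22 * 0.2044 ≈ 0.86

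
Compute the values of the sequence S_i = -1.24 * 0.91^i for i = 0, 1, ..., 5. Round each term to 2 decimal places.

This is a geometric sequence.
i=0: S_0 = -1.24 * 0.91^0 = -1.24
i=1: S_1 = -1.24 * 0.91^1 ≈ -1.13
i=2: S_2 = -1.24 * 0.91^2 ≈ -1.03
i=3: S_3 = -1.24 * 0.91^3 ≈ -0.93
i=4: S_4 = -1.24 * 0.91^4 ≈ -0.85
i=5: S_5 = -1.24 * 0.91^5 ≈ -0.77
The first 6 terms are: [-1.24, -1.13, -1.03, -0.93, -0.85, -0.77]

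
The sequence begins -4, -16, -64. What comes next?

Ratios: -16 / -4 = 4.0
This is a geometric sequence with common ratio r = 4.
Next term = -64 * 4 = -256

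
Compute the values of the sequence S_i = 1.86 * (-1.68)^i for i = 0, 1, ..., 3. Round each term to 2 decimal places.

This is a geometric sequence.
i=0: S_0 = 1.86 * (-1.68)^0 = 1.86
i=1: S_1 = 1.86 * (-1.68)^1 ≈ -3.12
i=2: S_2 = 1.86 * (-1.68)^2 ≈ 5.25
i=3: S_3 = 1.86 * (-1.68)^3 ≈ -8.82
The first 4 terms are: [1.86, -3.12, 5.25, -8.82]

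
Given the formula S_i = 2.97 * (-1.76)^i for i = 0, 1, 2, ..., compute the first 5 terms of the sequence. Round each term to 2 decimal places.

This is a geometric sequence.
i=0: S_0 = 2.97 * (-1.76)^0 = 2.97
i=1: S_1 = 2.97 * (-1.76)^1 ≈ -5.23
i=2: S_2 = 2.97 * (-1.76)^2 ≈ 9.2
i=3: S_3 = 2.97 * (-1.76)^3 ≈ -16.19
i=4: S_4 = 2.97 * (-1.76)^4 ≈ 28.5
The first 5 terms are: [2.97, -5.23, 9.2, -16.19, 28.5]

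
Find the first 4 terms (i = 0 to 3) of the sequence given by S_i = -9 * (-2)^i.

This is a geometric sequence.
i=0: S_0 = -9 * (-2)^0 = -9
i=1: S_1 = -9 * (-2)^1 = 18
i=2: S_2 = -9 * (-2)^2 = -36
i=3: S_3 = -9 * (-2)^3 = 72
The first 4 terms are: [-9, 18, -36, 72]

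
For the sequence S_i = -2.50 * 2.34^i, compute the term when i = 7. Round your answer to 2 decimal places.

S_7 = -2.5 * 2.34^7 ≈ -2.5 * 384.159 ≈ -960.4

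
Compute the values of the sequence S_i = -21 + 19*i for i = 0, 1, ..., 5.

This is an arithmetic sequence.
i=0: S_0 = -21 + 19*0 = -21
i=1: S_1 = -21 + 19*1 = -2
i=2: S_2 = -21 + 19*2 = 17
i=3: S_3 = -21 + 19*3 = 36
i=4: S_4 = -21 + 19*4 = 55
i=5: S_5 = -21 + 19*5 = 74
The first 6 terms are: [-21, -2, 17, 36, 55, 74]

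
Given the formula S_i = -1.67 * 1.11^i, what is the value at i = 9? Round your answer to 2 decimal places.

S_9 = -1.67 * 1.11^9 ≈ -1.67 * 2.558 ≈ -4.27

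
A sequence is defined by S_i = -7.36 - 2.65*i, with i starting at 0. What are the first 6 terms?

This is an arithmetic sequence.
i=0: S_0 = -7.36 + -2.65*0 = -7.36
i=1: S_1 = -7.36 + -2.65*1 = -10.01
i=2: S_2 = -7.36 + -2.65*2 = -12.66
i=3: S_3 = -7.36 + -2.65*3 = -15.31
i=4: S_4 = -7.36 + -2.65*4 = -17.96
i=5: S_5 = -7.36 + -2.65*5 = -20.61
The first 6 terms are: [-7.36, -10.01, -12.66, -15.31, -17.96, -20.61]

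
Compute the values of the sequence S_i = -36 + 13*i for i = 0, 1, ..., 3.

This is an arithmetic sequence.
i=0: S_0 = -36 + 13*0 = -36
i=1: S_1 = -36 + 13*1 = -23
i=2: S_2 = -36 + 13*2 = -10
i=3: S_3 = -36 + 13*3 = 3
The first 4 terms are: [-36, -23, -10, 3]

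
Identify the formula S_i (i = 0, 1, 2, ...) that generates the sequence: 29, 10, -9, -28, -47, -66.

Check differences: 10 - 29 = -19
-9 - 10 = -19
Common difference d = -19.
First term a = 29.
Formula: S_i = 29 - 19*i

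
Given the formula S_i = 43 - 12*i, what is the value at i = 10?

S_10 = 43 + -12*10 = 43 + -120 = -77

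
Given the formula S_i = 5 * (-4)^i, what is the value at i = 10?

S_10 = 5 * (-4)^10 = 5 * 1048576 = 5242880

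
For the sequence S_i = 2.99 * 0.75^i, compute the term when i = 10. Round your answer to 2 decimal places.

S_10 = 2.99 * 0.75^10 ≈ 2.99 * 0.0563 ≈ 0.17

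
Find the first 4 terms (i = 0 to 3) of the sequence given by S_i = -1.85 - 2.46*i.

This is an arithmetic sequence.
i=0: S_0 = -1.85 + -2.46*0 = -1.85
i=1: S_1 = -1.85 + -2.46*1 = -4.31
i=2: S_2 = -1.85 + -2.46*2 = -6.77
i=3: S_3 = -1.85 + -2.46*3 = -9.23
The first 4 terms are: [-1.85, -4.31, -6.77, -9.23]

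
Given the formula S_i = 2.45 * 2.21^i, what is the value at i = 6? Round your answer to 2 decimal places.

S_6 = 2.45 * 2.21^6 ≈ 2.45 * 116.5074 ≈ 285.44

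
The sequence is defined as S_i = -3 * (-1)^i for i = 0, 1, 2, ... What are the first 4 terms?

This is a geometric sequence.
i=0: S_0 = -3 * (-1)^0 = -3
i=1: S_1 = -3 * (-1)^1 = 3
i=2: S_2 = -3 * (-1)^2 = -3
i=3: S_3 = -3 * (-1)^3 = 3
The first 4 terms are: [-3, 3, -3, 3]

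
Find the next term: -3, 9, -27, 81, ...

Ratios: 9 / -3 = -3.0
This is a geometric sequence with common ratio r = -3.
Next term = 81 * -3 = -243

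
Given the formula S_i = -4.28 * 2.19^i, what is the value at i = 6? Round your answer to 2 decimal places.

S_6 = -4.28 * 2.19^6 ≈ -4.28 * 110.3227 ≈ -472.18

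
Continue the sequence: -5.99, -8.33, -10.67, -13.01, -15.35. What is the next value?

Differences: -8.33 - -5.99 = -2.34
This is an arithmetic sequence with common difference d = -2.34.
Next term = -15.35 + -2.34 = -17.69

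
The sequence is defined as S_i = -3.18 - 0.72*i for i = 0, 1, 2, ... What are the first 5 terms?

This is an arithmetic sequence.
i=0: S_0 = -3.18 + -0.72*0 = -3.18
i=1: S_1 = -3.18 + -0.72*1 = -3.9
i=2: S_2 = -3.18 + -0.72*2 = -4.62
i=3: S_3 = -3.18 + -0.72*3 = -5.34
i=4: S_4 = -3.18 + -0.72*4 = -6.06
The first 5 terms are: [-3.18, -3.9, -4.62, -5.34, -6.06]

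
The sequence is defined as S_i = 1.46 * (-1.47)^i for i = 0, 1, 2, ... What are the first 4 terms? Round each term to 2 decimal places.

This is a geometric sequence.
i=0: S_0 = 1.46 * (-1.47)^0 = 1.46
i=1: S_1 = 1.46 * (-1.47)^1 ≈ -2.15
i=2: S_2 = 1.46 * (-1.47)^2 ≈ 3.15
i=3: S_3 = 1.46 * (-1.47)^3 ≈ -4.64
The first 4 terms are: [1.46, -2.15, 3.15, -4.64]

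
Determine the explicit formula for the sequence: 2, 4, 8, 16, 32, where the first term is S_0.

Check ratios: 4 / 2 = 2.0
Common ratio r = 2.
First term a = 2.
Formula: S_i = 2 * 2^i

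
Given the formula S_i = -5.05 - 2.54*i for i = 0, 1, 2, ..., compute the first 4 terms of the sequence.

This is an arithmetic sequence.
i=0: S_0 = -5.05 + -2.54*0 = -5.05
i=1: S_1 = -5.05 + -2.54*1 = -7.59
i=2: S_2 = -5.05 + -2.54*2 = -10.13
i=3: S_3 = -5.05 + -2.54*3 = -12.67
The first 4 terms are: [-5.05, -7.59, -10.13, -12.67]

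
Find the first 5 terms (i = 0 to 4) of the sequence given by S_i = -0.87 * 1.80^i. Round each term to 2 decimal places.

This is a geometric sequence.
i=0: S_0 = -0.87 * 1.8^0 = -0.87
i=1: S_1 = -0.87 * 1.8^1 ≈ -1.57
i=2: S_2 = -0.87 * 1.8^2 ≈ -2.82
i=3: S_3 = -0.87 * 1.8^3 ≈ -5.07
i=4: S_4 = -0.87 * 1.8^4 ≈ -9.13
The first 5 terms are: [-0.87, -1.57, -2.82, -5.07, -9.13]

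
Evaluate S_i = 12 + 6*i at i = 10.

S_10 = 12 + 6*10 = 12 + 60 = 72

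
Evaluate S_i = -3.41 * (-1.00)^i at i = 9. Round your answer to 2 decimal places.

S_9 = -3.41 * (-1.0)^9 = -3.41 * -1 = 3.41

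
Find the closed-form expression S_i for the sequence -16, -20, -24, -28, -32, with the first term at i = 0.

Check differences: -20 - -16 = -4
-24 - -20 = -4
Common difference d = -4.
First term a = -16.
Formula: S_i = -16 - 4*i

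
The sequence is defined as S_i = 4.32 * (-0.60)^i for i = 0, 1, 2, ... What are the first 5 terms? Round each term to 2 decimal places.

This is a geometric sequence.
i=0: S_0 = 4.32 * (-0.6)^0 = 4.32
i=1: S_1 = 4.32 * (-0.6)^1 ≈ -2.59
i=2: S_2 = 4.32 * (-0.6)^2 ≈ 1.56
i=3: S_3 = 4.32 * (-0.6)^3 ≈ -0.93
i=4: S_4 = 4.32 * (-0.6)^4 ≈ 0.56
The first 5 terms are: [4.32, -2.59, 1.56, -0.93, 0.56]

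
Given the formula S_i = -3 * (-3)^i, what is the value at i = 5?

S_5 = -3 * (-3)^5 = -3 * -243 = 729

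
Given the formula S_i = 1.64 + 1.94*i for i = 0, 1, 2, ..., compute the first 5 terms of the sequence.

This is an arithmetic sequence.
i=0: S_0 = 1.64 + 1.94*0 = 1.64
i=1: S_1 = 1.64 + 1.94*1 = 3.58
i=2: S_2 = 1.64 + 1.94*2 = 5.52
i=3: S_3 = 1.64 + 1.94*3 = 7.46
i=4: S_4 = 1.64 + 1.94*4 = 9.4
The first 5 terms are: [1.64, 3.58, 5.52, 7.46, 9.4]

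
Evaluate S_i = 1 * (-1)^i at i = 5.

S_5 = 1 * (-1)^5 = 1 * -1 = -1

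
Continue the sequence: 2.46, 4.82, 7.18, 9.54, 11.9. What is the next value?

Differences: 4.82 - 2.46 = 2.36
This is an arithmetic sequence with common difference d = 2.36.
Next term = 11.9 + 2.36 = 14.26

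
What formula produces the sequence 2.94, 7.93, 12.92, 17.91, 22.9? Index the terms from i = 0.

Check differences: 7.93 - 2.94 = 4.99
12.92 - 7.93 = 4.99
Common difference d = 4.99.
First term a = 2.94.
Formula: S_i = 2.94 + 4.99*i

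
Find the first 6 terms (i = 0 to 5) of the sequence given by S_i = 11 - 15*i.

This is an arithmetic sequence.
i=0: S_0 = 11 + -15*0 = 11
i=1: S_1 = 11 + -15*1 = -4
i=2: S_2 = 11 + -15*2 = -19
i=3: S_3 = 11 + -15*3 = -34
i=4: S_4 = 11 + -15*4 = -49
i=5: S_5 = 11 + -15*5 = -64
The first 6 terms are: [11, -4, -19, -34, -49, -64]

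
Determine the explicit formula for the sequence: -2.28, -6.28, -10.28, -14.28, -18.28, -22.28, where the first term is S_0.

Check differences: -6.28 - -2.28 = -4.0
-10.28 - -6.28 = -4.0
Common difference d = -4.0.
First term a = -2.28.
Formula: S_i = -2.28 - 4.00*i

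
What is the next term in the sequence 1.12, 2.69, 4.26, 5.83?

Differences: 2.69 - 1.12 = 1.57
This is an arithmetic sequence with common difference d = 1.57.
Next term = 5.83 + 1.57 = 7.4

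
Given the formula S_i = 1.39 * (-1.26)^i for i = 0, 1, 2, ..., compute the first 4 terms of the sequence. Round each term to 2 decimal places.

This is a geometric sequence.
i=0: S_0 = 1.39 * (-1.26)^0 = 1.39
i=1: S_1 = 1.39 * (-1.26)^1 ≈ -1.75
i=2: S_2 = 1.39 * (-1.26)^2 ≈ 2.21
i=3: S_3 = 1.39 * (-1.26)^3 ≈ -2.78
The first 4 terms are: [1.39, -1.75, 2.21, -2.78]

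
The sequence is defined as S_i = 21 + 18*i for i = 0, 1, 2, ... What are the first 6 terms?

This is an arithmetic sequence.
i=0: S_0 = 21 + 18*0 = 21
i=1: S_1 = 21 + 18*1 = 39
i=2: S_2 = 21 + 18*2 = 57
i=3: S_3 = 21 + 18*3 = 75
i=4: S_4 = 21 + 18*4 = 93
i=5: S_5 = 21 + 18*5 = 111
The first 6 terms are: [21, 39, 57, 75, 93, 111]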